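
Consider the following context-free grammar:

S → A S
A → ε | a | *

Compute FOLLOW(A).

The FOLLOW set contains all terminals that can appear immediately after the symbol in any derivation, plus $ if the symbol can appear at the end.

We compute FOLLOW(A) using the standard algorithm.
FOLLOW(S) starts with {$}.
FIRST(A) = {*, a, ε}
FIRST(S) = {*, a}
FOLLOW(A) = {*, a}
FOLLOW(S) = {$}
Therefore, FOLLOW(A) = {*, a}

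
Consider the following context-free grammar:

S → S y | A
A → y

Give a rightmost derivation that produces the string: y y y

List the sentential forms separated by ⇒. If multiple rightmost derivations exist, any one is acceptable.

S ⇒ S y ⇒ S y y ⇒ A y y ⇒ y y y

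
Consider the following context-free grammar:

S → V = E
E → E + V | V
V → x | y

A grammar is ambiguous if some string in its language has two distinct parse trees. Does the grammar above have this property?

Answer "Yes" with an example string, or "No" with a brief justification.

No - the grammar is unambiguous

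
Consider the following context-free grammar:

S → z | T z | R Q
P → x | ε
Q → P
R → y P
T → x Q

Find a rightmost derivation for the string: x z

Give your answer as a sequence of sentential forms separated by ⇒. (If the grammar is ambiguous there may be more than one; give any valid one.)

S ⇒ T z ⇒ x Q z ⇒ x P z ⇒ x z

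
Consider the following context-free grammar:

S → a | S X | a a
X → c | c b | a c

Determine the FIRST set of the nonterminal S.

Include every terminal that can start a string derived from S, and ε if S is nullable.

We compute FIRST(S) using the standard algorithm.
FIRST(S) = {a}
FIRST(X) = {a, c}
Therefore, FIRST(S) = {a}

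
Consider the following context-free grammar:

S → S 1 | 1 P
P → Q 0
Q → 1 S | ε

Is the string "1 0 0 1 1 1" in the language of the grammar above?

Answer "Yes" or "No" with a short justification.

No - no valid derivation exists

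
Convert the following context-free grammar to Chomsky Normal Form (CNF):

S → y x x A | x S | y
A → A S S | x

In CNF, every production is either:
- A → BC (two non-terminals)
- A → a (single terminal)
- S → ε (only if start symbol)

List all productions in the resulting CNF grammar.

TY → y; TX → x; S → y; A → x; S → TY X0; X0 → TX X1; X1 → TX A; S → TX S; A → A X2; X2 → S S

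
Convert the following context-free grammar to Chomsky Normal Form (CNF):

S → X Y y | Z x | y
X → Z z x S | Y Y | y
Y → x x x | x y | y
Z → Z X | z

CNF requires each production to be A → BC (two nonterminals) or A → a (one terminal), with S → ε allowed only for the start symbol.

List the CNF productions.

TY → y; TX → x; S → y; TZ → z; X → y; Y → y; Z → z; S → X X0; X0 → Y TY; S → Z TX; X → Z X1; X1 → TZ X2; X2 → TX S; X → Y Y; Y → TX X3; X3 → TX TX; Y → TX TY; Z → Z X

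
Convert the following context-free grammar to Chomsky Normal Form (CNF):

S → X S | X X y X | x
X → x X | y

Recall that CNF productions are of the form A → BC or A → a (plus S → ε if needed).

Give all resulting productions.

TY → y; S → x; TX → x; X → y; S → X S; S → X X0; X0 → X X1; X1 → TY X; X → TX X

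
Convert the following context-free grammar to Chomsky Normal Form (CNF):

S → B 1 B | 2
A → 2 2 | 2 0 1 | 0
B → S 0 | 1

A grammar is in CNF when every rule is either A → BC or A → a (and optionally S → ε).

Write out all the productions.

T1 → 1; S → 2; T2 → 2; T0 → 0; A → 0; B → 1; S → B X0; X0 → T1 B; A → T2 T2; A → T2 X1; X1 → T0 T1; B → S T0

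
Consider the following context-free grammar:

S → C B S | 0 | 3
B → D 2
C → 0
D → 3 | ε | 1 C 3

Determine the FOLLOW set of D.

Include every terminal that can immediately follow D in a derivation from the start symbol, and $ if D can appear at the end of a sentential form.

We compute FOLLOW(D) using the standard algorithm.
FOLLOW(S) starts with {$}.
FIRST(B) = {1, 2, 3}
FIRST(C) = {0}
FIRST(D) = {1, 3, ε}
FIRST(S) = {0, 3}
FOLLOW(B) = {0, 3}
FOLLOW(C) = {1, 2, 3}
FOLLOW(D) = {2}
FOLLOW(S) = {$}
Therefore, FOLLOW(D) = {2}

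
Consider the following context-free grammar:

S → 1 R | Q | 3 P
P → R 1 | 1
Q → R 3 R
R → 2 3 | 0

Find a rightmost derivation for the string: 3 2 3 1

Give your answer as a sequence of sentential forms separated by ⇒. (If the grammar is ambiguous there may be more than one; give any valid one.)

S ⇒ 3 P ⇒ 3 R 1 ⇒ 3 2 3 1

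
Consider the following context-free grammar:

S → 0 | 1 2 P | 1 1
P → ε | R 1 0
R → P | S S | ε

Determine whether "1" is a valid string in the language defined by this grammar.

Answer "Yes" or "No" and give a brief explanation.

No - no valid derivation exists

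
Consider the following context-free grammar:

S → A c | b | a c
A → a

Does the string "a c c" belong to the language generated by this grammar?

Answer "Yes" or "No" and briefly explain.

No - no valid derivation exists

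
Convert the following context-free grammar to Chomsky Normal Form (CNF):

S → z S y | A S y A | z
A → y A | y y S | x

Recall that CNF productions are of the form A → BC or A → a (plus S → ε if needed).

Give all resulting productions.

TZ → z; TY → y; S → z; A → x; S → TZ X0; X0 → S TY; S → A X1; X1 → S X2; X2 → TY A; A → TY A; A → TY X3; X3 → TY S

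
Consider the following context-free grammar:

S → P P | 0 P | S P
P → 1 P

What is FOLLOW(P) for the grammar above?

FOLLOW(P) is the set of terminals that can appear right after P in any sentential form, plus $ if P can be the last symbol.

We compute FOLLOW(P) using the standard algorithm.
FOLLOW(S) starts with {$}.
FIRST(P) = {1}
FIRST(S) = {0, 1}
FOLLOW(P) = {$, 1}
FOLLOW(S) = {$, 1}
Therefore, FOLLOW(P) = {$, 1}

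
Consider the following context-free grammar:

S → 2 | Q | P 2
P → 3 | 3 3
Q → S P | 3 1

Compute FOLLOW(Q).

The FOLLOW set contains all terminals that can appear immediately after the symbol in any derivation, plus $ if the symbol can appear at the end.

We compute FOLLOW(Q) using the standard algorithm.
FOLLOW(S) starts with {$}.
FIRST(P) = {3}
FIRST(Q) = {2, 3}
FIRST(S) = {2, 3}
FOLLOW(P) = {$, 2, 3}
FOLLOW(Q) = {$, 3}
FOLLOW(S) = {$, 3}
Therefore, FOLLOW(Q) = {$, 3}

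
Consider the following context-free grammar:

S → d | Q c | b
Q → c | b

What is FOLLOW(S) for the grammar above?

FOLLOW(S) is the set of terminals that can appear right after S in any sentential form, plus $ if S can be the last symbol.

We compute FOLLOW(S) using the standard algorithm.
FOLLOW(S) starts with {$}.
FIRST(Q) = {b, c}
FIRST(S) = {b, c, d}
FOLLOW(Q) = {c}
FOLLOW(S) = {$}
Therefore, FOLLOW(S) = {$}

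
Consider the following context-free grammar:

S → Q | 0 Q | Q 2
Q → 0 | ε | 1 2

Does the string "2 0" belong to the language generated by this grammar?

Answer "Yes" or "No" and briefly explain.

No - no valid derivation exists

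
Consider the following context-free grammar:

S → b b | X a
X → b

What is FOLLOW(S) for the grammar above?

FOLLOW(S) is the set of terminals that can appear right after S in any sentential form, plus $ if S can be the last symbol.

We compute FOLLOW(S) using the standard algorithm.
FOLLOW(S) starts with {$}.
FIRST(S) = {b}
FIRST(X) = {b}
FOLLOW(S) = {$}
FOLLOW(X) = {a}
Therefore, FOLLOW(S) = {$}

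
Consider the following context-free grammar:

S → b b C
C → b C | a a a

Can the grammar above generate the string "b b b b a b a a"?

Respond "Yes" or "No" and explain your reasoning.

No - no valid derivation exists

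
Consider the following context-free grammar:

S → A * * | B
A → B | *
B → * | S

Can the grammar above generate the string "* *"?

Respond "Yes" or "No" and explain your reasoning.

No - no valid derivation exists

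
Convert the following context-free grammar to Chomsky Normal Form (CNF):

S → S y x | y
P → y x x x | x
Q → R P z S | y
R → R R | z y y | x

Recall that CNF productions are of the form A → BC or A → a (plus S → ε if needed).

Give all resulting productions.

TY → y; TX → x; S → y; P → x; TZ → z; Q → y; R → x; S → S X0; X0 → TY TX; P → TY X1; X1 → TX X2; X2 → TX TX; Q → R X3; X3 → P X4; X4 → TZ S; R → R R; R → TZ X5; X5 → TY TY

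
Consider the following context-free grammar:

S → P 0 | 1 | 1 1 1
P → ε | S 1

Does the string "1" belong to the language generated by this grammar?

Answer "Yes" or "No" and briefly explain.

Yes - a valid derivation exists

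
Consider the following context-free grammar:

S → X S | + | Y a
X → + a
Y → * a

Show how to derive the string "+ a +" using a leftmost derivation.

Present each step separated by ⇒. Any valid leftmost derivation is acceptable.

S ⇒ X S ⇒ + a S ⇒ + a +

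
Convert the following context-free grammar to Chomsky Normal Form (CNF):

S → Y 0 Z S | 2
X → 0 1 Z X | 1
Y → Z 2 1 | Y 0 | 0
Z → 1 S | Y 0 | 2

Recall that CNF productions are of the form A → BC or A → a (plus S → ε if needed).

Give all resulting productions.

T0 → 0; S → 2; T1 → 1; X → 1; T2 → 2; Y → 0; Z → 2; S → Y X0; X0 → T0 X1; X1 → Z S; X → T0 X2; X2 → T1 X3; X3 → Z X; Y → Z X4; X4 → T2 T1; Y → Y T0; Z → T1 S; Z → Y T0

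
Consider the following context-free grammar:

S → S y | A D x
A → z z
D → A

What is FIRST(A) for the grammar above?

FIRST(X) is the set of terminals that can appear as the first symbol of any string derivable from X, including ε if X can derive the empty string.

We compute FIRST(A) using the standard algorithm.
FIRST(A) = {z}
FIRST(D) = {z}
FIRST(S) = {z}
Therefore, FIRST(A) = {z}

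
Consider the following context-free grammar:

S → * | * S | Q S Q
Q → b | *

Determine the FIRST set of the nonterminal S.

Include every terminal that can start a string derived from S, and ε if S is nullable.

We compute FIRST(S) using the standard algorithm.
FIRST(Q) = {*, b}
FIRST(S) = {*, b}
Therefore, FIRST(S) = {*, b}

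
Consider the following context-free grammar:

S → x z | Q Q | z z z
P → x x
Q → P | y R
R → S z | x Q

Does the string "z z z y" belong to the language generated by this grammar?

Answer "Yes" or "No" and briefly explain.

No - no valid derivation exists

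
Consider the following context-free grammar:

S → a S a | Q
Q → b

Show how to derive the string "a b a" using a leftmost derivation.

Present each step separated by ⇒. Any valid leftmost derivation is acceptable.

S ⇒ a S a ⇒ a Q a ⇒ a b a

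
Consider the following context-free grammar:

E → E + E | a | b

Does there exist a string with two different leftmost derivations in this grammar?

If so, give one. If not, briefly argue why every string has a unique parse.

Yes - the string 'a + b + b + b' has two distinct leftmost derivations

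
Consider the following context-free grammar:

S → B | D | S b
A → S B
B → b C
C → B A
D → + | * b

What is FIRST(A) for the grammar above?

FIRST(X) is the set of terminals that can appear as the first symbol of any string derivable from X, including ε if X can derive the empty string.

We compute FIRST(A) using the standard algorithm.
FIRST(A) = {*, +, b}
FIRST(B) = {b}
FIRST(C) = {b}
FIRST(D) = {*, +}
FIRST(S) = {*, +, b}
Therefore, FIRST(A) = {*, +, b}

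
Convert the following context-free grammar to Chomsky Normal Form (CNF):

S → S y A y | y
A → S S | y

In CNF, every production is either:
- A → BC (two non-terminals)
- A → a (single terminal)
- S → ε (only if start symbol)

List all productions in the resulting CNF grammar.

TY → y; S → y; A → y; S → S X0; X0 → TY X1; X1 → A TY; A → S S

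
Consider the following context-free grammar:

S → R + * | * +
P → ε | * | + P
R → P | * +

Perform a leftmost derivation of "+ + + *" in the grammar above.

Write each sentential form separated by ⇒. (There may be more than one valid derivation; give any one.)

S ⇒ R + * ⇒ P + * ⇒ + P + * ⇒ + + P + * ⇒ + + + *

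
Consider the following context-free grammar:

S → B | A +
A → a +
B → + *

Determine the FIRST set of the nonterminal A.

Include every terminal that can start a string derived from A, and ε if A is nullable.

We compute FIRST(A) using the standard algorithm.
FIRST(A) = {a}
FIRST(B) = {+}
FIRST(S) = {+, a}
Therefore, FIRST(A) = {a}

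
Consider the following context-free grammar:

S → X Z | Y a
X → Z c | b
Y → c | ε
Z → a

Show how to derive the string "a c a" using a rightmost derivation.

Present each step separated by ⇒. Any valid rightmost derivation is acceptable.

S ⇒ X Z ⇒ X a ⇒ Z c a ⇒ a c a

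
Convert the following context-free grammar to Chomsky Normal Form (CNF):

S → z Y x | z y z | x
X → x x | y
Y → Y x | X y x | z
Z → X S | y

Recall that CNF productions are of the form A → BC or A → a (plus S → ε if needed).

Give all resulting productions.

TZ → z; TX → x; TY → y; S → x; X → y; Y → z; Z → y; S → TZ X0; X0 → Y TX; S → TZ X1; X1 → TY TZ; X → TX TX; Y → Y TX; Y → X X2; X2 → TY TX; Z → X S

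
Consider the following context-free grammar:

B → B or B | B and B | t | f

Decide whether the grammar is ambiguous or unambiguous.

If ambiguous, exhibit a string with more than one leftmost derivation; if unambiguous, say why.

Ambiguous - the string 'f or t and t and t' has two distinct leftmost derivations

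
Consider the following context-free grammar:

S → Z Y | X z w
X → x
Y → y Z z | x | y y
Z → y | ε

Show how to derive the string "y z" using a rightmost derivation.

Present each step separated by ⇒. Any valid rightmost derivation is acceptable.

S ⇒ Z Y ⇒ Z y Z z ⇒ Z y z ⇒ y z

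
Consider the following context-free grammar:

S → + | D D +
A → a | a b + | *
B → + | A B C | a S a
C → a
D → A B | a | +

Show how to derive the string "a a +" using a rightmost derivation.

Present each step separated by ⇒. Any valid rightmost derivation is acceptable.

S ⇒ D D + ⇒ D a + ⇒ a a +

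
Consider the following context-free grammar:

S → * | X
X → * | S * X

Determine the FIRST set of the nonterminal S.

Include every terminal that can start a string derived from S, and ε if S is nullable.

We compute FIRST(S) using the standard algorithm.
FIRST(S) = {*}
FIRST(X) = {*}
Therefore, FIRST(S) = {*}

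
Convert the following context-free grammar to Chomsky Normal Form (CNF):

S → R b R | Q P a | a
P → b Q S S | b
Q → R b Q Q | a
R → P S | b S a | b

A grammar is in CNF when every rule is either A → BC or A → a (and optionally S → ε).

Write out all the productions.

TB → b; TA → a; S → a; P → b; Q → a; R → b; S → R X0; X0 → TB R; S → Q X1; X1 → P TA; P → TB X2; X2 → Q X3; X3 → S S; Q → R X4; X4 → TB X5; X5 → Q Q; R → P S; R → TB X6; X6 → S TA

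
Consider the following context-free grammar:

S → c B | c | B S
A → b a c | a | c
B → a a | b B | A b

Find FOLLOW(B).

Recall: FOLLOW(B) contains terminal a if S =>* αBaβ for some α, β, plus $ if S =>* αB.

We compute FOLLOW(B) using the standard algorithm.
FOLLOW(S) starts with {$}.
FIRST(A) = {a, b, c}
FIRST(B) = {a, b, c}
FIRST(S) = {a, b, c}
FOLLOW(A) = {b}
FOLLOW(B) = {$, a, b, c}
FOLLOW(S) = {$}
Therefore, FOLLOW(B) = {$, a, b, c}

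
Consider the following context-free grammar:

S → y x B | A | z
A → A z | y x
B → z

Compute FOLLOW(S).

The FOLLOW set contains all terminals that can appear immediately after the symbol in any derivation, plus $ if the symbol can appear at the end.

We compute FOLLOW(S) using the standard algorithm.
FOLLOW(S) starts with {$}.
FIRST(A) = {y}
FIRST(B) = {z}
FIRST(S) = {y, z}
FOLLOW(A) = {$, z}
FOLLOW(B) = {$}
FOLLOW(S) = {$}
Therefore, FOLLOW(S) = {$}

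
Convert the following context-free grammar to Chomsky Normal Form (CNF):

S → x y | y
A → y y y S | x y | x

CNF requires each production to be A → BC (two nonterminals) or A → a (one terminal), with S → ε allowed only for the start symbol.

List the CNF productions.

TX → x; TY → y; S → y; A → x; S → TX TY; A → TY X0; X0 → TY X1; X1 → TY S; A → TX TY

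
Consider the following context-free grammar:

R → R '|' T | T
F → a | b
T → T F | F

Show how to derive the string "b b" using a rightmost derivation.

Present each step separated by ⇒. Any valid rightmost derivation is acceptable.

R ⇒ T ⇒ T F ⇒ T b ⇒ F b ⇒ b b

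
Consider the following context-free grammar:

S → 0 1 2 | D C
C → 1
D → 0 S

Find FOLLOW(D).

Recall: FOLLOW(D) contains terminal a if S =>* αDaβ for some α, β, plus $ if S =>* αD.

We compute FOLLOW(D) using the standard algorithm.
FOLLOW(S) starts with {$}.
FIRST(C) = {1}
FIRST(D) = {0}
FIRST(S) = {0}
FOLLOW(C) = {$, 1}
FOLLOW(D) = {1}
FOLLOW(S) = {$, 1}
Therefore, FOLLOW(D) = {1}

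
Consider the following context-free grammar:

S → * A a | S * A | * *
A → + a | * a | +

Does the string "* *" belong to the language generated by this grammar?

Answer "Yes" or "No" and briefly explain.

Yes - a valid derivation exists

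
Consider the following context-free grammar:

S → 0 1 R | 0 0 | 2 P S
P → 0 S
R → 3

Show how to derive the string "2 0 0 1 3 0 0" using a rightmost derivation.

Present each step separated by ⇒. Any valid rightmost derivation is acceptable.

S ⇒ 2 P S ⇒ 2 P 0 0 ⇒ 2 0 S 0 0 ⇒ 2 0 0 1 R 0 0 ⇒ 2 0 0 1 3 0 0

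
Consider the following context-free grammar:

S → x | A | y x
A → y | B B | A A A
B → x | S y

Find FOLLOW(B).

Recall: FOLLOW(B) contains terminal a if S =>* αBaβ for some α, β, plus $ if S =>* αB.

We compute FOLLOW(B) using the standard algorithm.
FOLLOW(S) starts with {$}.
FIRST(A) = {x, y}
FIRST(B) = {x, y}
FIRST(S) = {x, y}
FOLLOW(A) = {$, x, y}
FOLLOW(B) = {$, x, y}
FOLLOW(S) = {$, y}
Therefore, FOLLOW(B) = {$, x, y}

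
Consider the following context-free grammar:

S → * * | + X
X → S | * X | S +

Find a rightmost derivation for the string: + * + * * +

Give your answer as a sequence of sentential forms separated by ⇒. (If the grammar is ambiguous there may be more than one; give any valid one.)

S ⇒ + X ⇒ + * X ⇒ + * S ⇒ + * + X ⇒ + * + S + ⇒ + * + * * +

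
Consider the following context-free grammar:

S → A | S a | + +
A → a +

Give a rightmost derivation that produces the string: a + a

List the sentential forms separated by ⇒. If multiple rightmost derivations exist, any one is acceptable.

S ⇒ S a ⇒ A a ⇒ a + a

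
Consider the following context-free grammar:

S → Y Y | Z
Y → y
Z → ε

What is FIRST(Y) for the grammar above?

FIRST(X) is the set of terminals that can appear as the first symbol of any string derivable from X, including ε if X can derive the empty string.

We compute FIRST(Y) using the standard algorithm.
FIRST(S) = {y, ε}
FIRST(Y) = {y}
FIRST(Z) = {ε}
Therefore, FIRST(Y) = {y}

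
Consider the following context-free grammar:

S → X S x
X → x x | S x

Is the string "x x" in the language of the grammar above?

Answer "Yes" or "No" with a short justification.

No - no valid derivation exists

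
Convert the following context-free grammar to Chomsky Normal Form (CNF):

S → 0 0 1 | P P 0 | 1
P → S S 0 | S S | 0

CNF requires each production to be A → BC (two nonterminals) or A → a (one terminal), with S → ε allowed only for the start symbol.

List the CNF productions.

T0 → 0; T1 → 1; S → 1; P → 0; S → T0 X0; X0 → T0 T1; S → P X1; X1 → P T0; P → S X2; X2 → S T0; P → S S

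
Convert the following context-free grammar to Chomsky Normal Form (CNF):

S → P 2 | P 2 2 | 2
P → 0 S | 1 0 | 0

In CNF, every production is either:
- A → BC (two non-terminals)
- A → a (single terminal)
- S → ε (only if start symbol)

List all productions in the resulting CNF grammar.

T2 → 2; S → 2; T0 → 0; T1 → 1; P → 0; S → P T2; S → P X0; X0 → T2 T2; P → T0 S; P → T1 T0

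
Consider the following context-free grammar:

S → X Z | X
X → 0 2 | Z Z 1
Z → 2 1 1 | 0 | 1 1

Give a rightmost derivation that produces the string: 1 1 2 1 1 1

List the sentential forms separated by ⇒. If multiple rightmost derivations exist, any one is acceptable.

S ⇒ X ⇒ Z Z 1 ⇒ Z 2 1 1 1 ⇒ 1 1 2 1 1 1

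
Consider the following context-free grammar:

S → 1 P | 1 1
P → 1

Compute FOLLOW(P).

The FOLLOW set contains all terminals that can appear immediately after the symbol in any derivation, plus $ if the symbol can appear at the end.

We compute FOLLOW(P) using the standard algorithm.
FOLLOW(S) starts with {$}.
FIRST(P) = {1}
FIRST(S) = {1}
FOLLOW(P) = {$}
FOLLOW(S) = {$}
Therefore, FOLLOW(P) = {$}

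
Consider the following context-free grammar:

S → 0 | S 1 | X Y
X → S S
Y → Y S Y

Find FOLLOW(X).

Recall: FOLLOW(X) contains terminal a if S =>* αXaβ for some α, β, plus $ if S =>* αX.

We compute FOLLOW(X) using the standard algorithm.
FOLLOW(S) starts with {$}.
FIRST(S) = {0}
FIRST(X) = {0}
FIRST(Y) = {}
FOLLOW(S) = {$, 0, 1}
FOLLOW(X) = {}
FOLLOW(Y) = {$, 0, 1}
Therefore, FOLLOW(X) = {}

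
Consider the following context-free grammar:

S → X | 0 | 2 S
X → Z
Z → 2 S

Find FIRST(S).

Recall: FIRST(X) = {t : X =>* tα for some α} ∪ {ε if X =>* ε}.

We compute FIRST(S) using the standard algorithm.
FIRST(S) = {0, 2}
FIRST(X) = {2}
FIRST(Z) = {2}
Therefore, FIRST(S) = {0, 2}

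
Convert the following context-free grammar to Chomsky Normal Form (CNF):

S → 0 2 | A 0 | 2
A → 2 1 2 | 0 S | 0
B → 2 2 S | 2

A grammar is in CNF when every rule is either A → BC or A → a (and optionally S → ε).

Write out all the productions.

T0 → 0; T2 → 2; S → 2; T1 → 1; A → 0; B → 2; S → T0 T2; S → A T0; A → T2 X0; X0 → T1 T2; A → T0 S; B → T2 X1; X1 → T2 S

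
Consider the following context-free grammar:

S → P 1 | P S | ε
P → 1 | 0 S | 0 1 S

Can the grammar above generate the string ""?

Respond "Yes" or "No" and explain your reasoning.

Yes - a valid derivation exists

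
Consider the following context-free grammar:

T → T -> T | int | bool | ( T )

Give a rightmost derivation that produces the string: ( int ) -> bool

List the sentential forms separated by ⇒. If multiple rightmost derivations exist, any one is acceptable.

T ⇒ T -> T ⇒ T -> bool ⇒ ( T ) -> bool ⇒ ( int ) -> bool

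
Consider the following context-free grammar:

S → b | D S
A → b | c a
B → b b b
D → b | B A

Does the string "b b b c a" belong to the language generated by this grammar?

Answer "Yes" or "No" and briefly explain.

No - no valid derivation exists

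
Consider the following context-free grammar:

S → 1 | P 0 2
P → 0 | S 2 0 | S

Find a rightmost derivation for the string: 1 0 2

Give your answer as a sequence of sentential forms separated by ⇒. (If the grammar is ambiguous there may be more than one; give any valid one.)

S ⇒ P 0 2 ⇒ S 0 2 ⇒ 1 0 2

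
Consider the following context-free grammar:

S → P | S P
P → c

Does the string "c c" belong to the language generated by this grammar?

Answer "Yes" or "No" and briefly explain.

Yes - a valid derivation exists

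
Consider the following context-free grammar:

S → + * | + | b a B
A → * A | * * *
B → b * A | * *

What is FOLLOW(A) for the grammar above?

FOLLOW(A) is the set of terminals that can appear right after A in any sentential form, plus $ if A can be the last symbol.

We compute FOLLOW(A) using the standard algorithm.
FOLLOW(S) starts with {$}.
FIRST(A) = {*}
FIRST(B) = {*, b}
FIRST(S) = {+, b}
FOLLOW(A) = {$}
FOLLOW(B) = {$}
FOLLOW(S) = {$}
Therefore, FOLLOW(A) = {$}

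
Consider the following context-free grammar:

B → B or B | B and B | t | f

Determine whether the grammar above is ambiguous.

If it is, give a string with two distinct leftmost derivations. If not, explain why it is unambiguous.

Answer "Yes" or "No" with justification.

Yes - the string 't and t and t and t or t and f' has two distinct leftmost derivations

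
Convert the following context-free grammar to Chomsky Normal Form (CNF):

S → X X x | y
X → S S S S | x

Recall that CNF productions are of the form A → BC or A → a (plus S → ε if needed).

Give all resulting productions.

TX → x; S → y; X → x; S → X X0; X0 → X TX; X → S X1; X1 → S X2; X2 → S S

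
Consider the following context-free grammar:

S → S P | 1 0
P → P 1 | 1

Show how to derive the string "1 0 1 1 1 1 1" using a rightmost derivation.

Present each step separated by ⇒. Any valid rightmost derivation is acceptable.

S ⇒ S P ⇒ S P 1 ⇒ S P 1 1 ⇒ S P 1 1 1 ⇒ S P 1 1 1 1 ⇒ S 1 1 1 1 1 ⇒ 1 0 1 1 1 1 1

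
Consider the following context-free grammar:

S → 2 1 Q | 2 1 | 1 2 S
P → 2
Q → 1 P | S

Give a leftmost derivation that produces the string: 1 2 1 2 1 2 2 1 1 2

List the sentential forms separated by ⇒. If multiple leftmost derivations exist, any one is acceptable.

S ⇒ 1 2 S ⇒ 1 2 1 2 S ⇒ 1 2 1 2 1 2 S ⇒ 1 2 1 2 1 2 2 1 Q ⇒ 1 2 1 2 1 2 2 1 1 P ⇒ 1 2 1 2 1 2 2 1 1 2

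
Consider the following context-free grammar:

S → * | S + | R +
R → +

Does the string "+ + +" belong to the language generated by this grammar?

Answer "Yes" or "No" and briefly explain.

Yes - a valid derivation exists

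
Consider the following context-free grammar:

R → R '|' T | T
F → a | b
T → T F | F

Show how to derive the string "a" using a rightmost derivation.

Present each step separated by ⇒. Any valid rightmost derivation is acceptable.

R ⇒ T ⇒ F ⇒ a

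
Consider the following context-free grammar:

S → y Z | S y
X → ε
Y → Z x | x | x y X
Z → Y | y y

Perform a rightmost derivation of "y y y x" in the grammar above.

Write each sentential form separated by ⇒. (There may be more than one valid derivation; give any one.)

S ⇒ y Z ⇒ y Y ⇒ y Z x ⇒ y y y x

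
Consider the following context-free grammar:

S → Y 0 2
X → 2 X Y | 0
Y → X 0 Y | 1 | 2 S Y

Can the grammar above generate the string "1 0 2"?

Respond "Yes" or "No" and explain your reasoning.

Yes - a valid derivation exists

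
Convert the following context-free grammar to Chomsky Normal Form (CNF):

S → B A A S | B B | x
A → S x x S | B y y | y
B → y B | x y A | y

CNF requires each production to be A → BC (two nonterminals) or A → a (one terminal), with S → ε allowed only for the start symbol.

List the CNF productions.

S → x; TX → x; TY → y; A → y; B → y; S → B X0; X0 → A X1; X1 → A S; S → B B; A → S X2; X2 → TX X3; X3 → TX S; A → B X4; X4 → TY TY; B → TY B; B → TX X5; X5 → TY A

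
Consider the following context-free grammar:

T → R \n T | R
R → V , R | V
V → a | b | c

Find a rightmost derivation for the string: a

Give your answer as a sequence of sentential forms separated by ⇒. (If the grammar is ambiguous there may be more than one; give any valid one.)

T ⇒ R ⇒ V ⇒ a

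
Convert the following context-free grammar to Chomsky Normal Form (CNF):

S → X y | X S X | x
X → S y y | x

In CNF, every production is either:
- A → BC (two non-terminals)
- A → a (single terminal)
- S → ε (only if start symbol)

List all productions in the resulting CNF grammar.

TY → y; S → x; X → x; S → X TY; S → X X0; X0 → S X; X → S X1; X1 → TY TY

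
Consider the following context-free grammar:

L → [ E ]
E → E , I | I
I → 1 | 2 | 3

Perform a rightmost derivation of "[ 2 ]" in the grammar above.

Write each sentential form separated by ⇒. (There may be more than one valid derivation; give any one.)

L ⇒ [ E ] ⇒ [ I ] ⇒ [ 2 ]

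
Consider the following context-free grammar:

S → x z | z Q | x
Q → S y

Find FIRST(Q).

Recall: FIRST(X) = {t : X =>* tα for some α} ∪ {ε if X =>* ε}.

We compute FIRST(Q) using the standard algorithm.
FIRST(Q) = {x, z}
FIRST(S) = {x, z}
Therefore, FIRST(Q) = {x, z}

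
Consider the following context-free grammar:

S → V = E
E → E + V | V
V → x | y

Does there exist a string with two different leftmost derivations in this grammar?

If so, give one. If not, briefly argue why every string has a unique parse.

No - every string in the language has a unique leftmost derivation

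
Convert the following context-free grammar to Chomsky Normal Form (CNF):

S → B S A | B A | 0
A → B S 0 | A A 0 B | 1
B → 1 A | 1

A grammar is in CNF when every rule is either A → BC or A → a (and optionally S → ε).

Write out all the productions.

S → 0; T0 → 0; A → 1; T1 → 1; B → 1; S → B X0; X0 → S A; S → B A; A → B X1; X1 → S T0; A → A X2; X2 → A X3; X3 → T0 B; B → T1 A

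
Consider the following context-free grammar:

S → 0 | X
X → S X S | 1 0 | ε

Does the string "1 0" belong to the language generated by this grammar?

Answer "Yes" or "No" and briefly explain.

Yes - a valid derivation exists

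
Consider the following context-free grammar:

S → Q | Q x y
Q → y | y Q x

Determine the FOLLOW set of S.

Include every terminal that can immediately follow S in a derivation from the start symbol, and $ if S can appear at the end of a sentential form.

We compute FOLLOW(S) using the standard algorithm.
FOLLOW(S) starts with {$}.
FIRST(Q) = {y}
FIRST(S) = {y}
FOLLOW(Q) = {$, x}
FOLLOW(S) = {$}
Therefore, FOLLOW(S) = {$}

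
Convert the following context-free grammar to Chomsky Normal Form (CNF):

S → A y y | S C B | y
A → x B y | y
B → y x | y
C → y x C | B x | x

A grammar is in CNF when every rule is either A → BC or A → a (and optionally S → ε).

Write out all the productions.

TY → y; S → y; TX → x; A → y; B → y; C → x; S → A X0; X0 → TY TY; S → S X1; X1 → C B; A → TX X2; X2 → B TY; B → TY TX; C → TY X3; X3 → TX C; C → B TX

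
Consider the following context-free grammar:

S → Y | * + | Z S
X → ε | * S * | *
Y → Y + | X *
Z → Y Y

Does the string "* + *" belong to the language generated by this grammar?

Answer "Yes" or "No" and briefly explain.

No - no valid derivation exists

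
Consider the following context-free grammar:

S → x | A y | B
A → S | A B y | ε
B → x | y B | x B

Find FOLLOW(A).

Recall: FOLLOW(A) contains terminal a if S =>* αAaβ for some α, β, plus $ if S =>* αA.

We compute FOLLOW(A) using the standard algorithm.
FOLLOW(S) starts with {$}.
FIRST(A) = {x, y, ε}
FIRST(B) = {x, y}
FIRST(S) = {x, y}
FOLLOW(A) = {x, y}
FOLLOW(B) = {$, x, y}
FOLLOW(S) = {$, x, y}
Therefore, FOLLOW(A) = {x, y}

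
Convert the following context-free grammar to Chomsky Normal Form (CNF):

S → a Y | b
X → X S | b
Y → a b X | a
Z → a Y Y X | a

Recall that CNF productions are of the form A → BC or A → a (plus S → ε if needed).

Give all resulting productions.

TA → a; S → b; X → b; TB → b; Y → a; Z → a; S → TA Y; X → X S; Y → TA X0; X0 → TB X; Z → TA X1; X1 → Y X2; X2 → Y X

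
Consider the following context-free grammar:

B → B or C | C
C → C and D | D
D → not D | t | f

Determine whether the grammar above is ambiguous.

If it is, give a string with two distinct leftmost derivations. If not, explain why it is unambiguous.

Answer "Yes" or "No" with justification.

No - the grammar is unambiguous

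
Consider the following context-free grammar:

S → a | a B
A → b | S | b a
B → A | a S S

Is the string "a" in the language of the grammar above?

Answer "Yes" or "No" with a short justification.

Yes - a valid derivation exists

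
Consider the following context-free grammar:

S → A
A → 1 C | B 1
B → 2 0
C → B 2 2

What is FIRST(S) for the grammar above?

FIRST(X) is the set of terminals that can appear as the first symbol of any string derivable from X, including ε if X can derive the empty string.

We compute FIRST(S) using the standard algorithm.
FIRST(A) = {1, 2}
FIRST(B) = {2}
FIRST(C) = {2}
FIRST(S) = {1, 2}
Therefore, FIRST(S) = {1, 2}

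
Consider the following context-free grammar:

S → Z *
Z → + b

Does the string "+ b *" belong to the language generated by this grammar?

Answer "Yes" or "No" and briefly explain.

Yes - a valid derivation exists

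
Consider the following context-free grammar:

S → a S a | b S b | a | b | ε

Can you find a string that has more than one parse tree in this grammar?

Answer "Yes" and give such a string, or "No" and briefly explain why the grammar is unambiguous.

No - the grammar is unambiguous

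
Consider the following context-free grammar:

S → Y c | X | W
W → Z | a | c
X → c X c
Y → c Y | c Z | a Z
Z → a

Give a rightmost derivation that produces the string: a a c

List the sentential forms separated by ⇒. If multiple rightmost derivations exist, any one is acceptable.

S ⇒ Y c ⇒ a Z c ⇒ a a c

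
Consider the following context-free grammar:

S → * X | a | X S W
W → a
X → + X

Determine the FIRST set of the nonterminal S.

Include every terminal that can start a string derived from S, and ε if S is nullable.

We compute FIRST(S) using the standard algorithm.
FIRST(S) = {*, +, a}
FIRST(W) = {a}
FIRST(X) = {+}
Therefore, FIRST(S) = {*, +, a}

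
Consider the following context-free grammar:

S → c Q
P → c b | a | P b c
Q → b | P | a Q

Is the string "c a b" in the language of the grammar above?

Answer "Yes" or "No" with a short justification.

Yes - a valid derivation exists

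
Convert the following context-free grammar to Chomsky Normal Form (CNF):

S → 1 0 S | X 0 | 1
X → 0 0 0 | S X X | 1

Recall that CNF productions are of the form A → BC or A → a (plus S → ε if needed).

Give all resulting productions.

T1 → 1; T0 → 0; S → 1; X → 1; S → T1 X0; X0 → T0 S; S → X T0; X → T0 X1; X1 → T0 T0; X → S X2; X2 → X X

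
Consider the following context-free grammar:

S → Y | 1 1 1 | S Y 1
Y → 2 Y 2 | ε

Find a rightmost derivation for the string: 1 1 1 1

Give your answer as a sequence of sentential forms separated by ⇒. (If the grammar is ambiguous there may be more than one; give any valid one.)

S ⇒ S Y 1 ⇒ S 1 ⇒ 1 1 1 1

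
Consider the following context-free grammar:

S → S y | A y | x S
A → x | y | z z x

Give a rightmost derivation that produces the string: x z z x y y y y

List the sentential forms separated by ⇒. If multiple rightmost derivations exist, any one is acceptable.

S ⇒ S y ⇒ S y y ⇒ S y y y ⇒ x S y y y ⇒ x A y y y y ⇒ x z z x y y y y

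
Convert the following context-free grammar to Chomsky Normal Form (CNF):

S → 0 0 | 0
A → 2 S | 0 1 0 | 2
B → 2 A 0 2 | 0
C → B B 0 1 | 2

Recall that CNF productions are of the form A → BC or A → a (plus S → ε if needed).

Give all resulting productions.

T0 → 0; S → 0; T2 → 2; T1 → 1; A → 2; B → 0; C → 2; S → T0 T0; A → T2 S; A → T0 X0; X0 → T1 T0; B → T2 X1; X1 → A X2; X2 → T0 T2; C → B X3; X3 → B X4; X4 → T0 T1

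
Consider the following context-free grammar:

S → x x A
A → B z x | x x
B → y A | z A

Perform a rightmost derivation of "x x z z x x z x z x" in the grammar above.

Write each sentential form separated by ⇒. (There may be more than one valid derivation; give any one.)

S ⇒ x x A ⇒ x x B z x ⇒ x x z A z x ⇒ x x z B z x z x ⇒ x x z z A z x z x ⇒ x x z z x x z x z x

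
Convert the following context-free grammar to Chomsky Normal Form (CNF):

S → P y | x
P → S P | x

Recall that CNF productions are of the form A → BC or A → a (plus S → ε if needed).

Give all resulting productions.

TY → y; S → x; P → x; S → P TY; P → S P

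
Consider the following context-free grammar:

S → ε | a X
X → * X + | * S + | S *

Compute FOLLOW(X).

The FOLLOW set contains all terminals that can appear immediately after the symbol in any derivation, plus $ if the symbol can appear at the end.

We compute FOLLOW(X) using the standard algorithm.
FOLLOW(S) starts with {$}.
FIRST(S) = {a, ε}
FIRST(X) = {*, a}
FOLLOW(S) = {$, *, +}
FOLLOW(X) = {$, *, +}
Therefore, FOLLOW(X) = {$, *, +}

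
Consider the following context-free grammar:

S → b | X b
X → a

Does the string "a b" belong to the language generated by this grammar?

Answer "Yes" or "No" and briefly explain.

Yes - a valid derivation exists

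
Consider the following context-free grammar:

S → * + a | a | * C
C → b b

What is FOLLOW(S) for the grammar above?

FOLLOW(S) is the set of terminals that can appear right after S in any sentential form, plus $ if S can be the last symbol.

We compute FOLLOW(S) using the standard algorithm.
FOLLOW(S) starts with {$}.
FIRST(C) = {b}
FIRST(S) = {*, a}
FOLLOW(C) = {$}
FOLLOW(S) = {$}
Therefore, FOLLOW(S) = {$}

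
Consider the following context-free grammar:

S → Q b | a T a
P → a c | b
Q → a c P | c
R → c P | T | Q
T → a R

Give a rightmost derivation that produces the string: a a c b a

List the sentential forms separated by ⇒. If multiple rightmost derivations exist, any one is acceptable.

S ⇒ a T a ⇒ a a R a ⇒ a a c P a ⇒ a a c b a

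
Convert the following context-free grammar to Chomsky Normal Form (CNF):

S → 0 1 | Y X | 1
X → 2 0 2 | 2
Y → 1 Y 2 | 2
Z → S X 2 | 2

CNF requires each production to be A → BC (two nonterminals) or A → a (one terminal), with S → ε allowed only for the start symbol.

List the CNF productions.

T0 → 0; T1 → 1; S → 1; T2 → 2; X → 2; Y → 2; Z → 2; S → T0 T1; S → Y X; X → T2 X0; X0 → T0 T2; Y → T1 X1; X1 → Y T2; Z → S X2; X2 → X T2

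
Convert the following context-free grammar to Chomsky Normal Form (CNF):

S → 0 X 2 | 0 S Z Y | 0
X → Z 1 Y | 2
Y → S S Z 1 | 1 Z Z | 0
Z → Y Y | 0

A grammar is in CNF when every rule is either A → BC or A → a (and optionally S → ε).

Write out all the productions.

T0 → 0; T2 → 2; S → 0; T1 → 1; X → 2; Y → 0; Z → 0; S → T0 X0; X0 → X T2; S → T0 X1; X1 → S X2; X2 → Z Y; X → Z X3; X3 → T1 Y; Y → S X4; X4 → S X5; X5 → Z T1; Y → T1 X6; X6 → Z Z; Z → Y Y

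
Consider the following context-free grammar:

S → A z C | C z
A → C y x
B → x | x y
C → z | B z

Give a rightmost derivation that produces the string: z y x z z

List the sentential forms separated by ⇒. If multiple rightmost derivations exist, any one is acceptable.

S ⇒ A z C ⇒ A z z ⇒ C y x z z ⇒ z y x z z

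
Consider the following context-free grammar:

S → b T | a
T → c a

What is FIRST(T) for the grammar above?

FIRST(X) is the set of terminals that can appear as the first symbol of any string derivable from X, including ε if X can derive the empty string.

We compute FIRST(T) using the standard algorithm.
FIRST(S) = {a, b}
FIRST(T) = {c}
Therefore, FIRST(T) = {c}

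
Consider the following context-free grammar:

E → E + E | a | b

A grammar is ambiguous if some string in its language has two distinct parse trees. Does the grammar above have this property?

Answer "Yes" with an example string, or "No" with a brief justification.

Yes - the string 'b + b + b + a + a' has two distinct parse trees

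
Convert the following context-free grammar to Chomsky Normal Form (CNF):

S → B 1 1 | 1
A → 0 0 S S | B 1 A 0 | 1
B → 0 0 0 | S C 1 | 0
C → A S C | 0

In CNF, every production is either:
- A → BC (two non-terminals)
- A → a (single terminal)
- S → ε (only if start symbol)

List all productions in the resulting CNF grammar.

T1 → 1; S → 1; T0 → 0; A → 1; B → 0; C → 0; S → B X0; X0 → T1 T1; A → T0 X1; X1 → T0 X2; X2 → S S; A → B X3; X3 → T1 X4; X4 → A T0; B → T0 X5; X5 → T0 T0; B → S X6; X6 → C T1; C → A X7; X7 → S C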